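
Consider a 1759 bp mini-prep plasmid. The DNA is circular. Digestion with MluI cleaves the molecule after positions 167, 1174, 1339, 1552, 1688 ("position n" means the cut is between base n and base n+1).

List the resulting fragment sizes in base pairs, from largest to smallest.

Circular molecule, 5 cuts → 5 fragments:
  1174 − 167 = 1007 bp
  1339 − 1174 = 165 bp
  1552 − 1339 = 213 bp
  1688 − 1552 = 136 bp
  wrap: 1759 − 1688 + 167 = 238 bp
Sorted largest to smallest: 1007, 238, 213, 165, 136 bp.

1007, 238, 213, 165, 136 bp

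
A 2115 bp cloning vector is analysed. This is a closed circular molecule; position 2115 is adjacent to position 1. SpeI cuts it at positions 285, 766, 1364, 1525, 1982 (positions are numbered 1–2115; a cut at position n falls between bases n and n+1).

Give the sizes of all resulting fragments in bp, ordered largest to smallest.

598, 481, 457, 418, 161 bp

Circular molecule, 5 cuts → 5 fragments:
  766 − 285 = 481 bp
  1364 − 766 = 598 bp
  1525 − 1364 = 161 bp
  1982 − 1525 = 457 bp
  wrap: 2115 − 1982 + 285 = 418 bp
Sorted largest to smallest: 598, 481, 457, 418, 161 bp.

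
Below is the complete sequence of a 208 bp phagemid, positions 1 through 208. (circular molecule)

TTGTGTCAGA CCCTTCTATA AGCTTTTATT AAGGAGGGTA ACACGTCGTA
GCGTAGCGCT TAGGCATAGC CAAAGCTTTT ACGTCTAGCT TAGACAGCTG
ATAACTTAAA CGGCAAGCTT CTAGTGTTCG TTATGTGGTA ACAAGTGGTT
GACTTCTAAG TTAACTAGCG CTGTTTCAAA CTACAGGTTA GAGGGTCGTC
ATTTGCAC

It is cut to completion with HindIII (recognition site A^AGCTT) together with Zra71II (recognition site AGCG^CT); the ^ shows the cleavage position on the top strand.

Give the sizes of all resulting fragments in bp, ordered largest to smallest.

HindIII sites (AAGCTT) start at positions 20, 73, 115.
HindIII cuts after the first base of each site, so after positions 20, 73, 115.
Zra71II sites (AGCGCT) start at positions 55, 167.
Zra71II cuts after base 4 of each site, so after positions 58, 170.
Combined cut positions: 20, 58, 73, 115, 170.
Circular molecule, 5 cuts → 5 fragments:
  21–58 → 38 bp
  59–73 → 15 bp
  74–115 → 42 bp
  116–170 → 55 bp
  171–208 then 1–20 → 38 + 20 = 58 bp
Sorted largest to smallest: 58, 55, 42, 38, 15 bp.

58, 55, 42, 38, 15 bp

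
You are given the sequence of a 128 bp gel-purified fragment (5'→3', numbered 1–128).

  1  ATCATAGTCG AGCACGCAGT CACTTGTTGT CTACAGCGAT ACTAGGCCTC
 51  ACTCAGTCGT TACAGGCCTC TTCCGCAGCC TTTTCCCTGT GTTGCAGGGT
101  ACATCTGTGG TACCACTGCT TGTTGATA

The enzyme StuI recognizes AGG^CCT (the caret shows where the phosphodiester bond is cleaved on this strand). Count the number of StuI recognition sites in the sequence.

AGGCCT occurs starting at positions 44, 64.
StuI cuts at 2 sites.

2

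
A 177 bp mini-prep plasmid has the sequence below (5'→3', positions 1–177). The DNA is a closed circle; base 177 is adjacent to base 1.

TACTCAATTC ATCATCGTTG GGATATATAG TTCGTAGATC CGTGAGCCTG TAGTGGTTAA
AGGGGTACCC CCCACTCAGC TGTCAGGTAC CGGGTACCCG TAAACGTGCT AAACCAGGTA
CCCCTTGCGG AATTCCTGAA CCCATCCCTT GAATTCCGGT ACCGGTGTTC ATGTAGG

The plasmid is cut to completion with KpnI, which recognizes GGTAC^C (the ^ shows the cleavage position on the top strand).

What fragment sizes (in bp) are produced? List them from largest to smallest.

83, 41, 24, 22, 7 bp

KpnI sites (GGTACC) start at positions 64, 86, 93, 117, 158.
KpnI cuts after base 5 of each site (before the last base), so after positions 68, 90, 97, 121, 162.
Circular molecule, 5 cuts → 5 fragments:
  69–90 → 22 bp
  91–97 → 7 bp
  98–121 → 24 bp
  122–162 → 41 bp
  163–177 then 1–68 → 15 + 68 = 83 bp
Sorted largest to smallest: 83, 41, 24, 22, 7 bp.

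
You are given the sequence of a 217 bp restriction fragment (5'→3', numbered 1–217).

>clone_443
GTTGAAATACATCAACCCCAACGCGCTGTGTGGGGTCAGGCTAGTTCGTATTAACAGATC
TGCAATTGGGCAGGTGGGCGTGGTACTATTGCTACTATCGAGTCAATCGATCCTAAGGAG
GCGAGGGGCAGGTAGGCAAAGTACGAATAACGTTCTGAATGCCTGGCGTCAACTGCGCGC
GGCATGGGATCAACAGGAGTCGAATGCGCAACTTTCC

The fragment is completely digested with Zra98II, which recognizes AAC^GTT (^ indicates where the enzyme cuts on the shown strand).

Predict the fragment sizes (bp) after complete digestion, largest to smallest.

151, 66 bp

The Zra98II site (AACGTT) starts at position 149.
Zra98II cuts after base 3 of each site, so after position 151.
Linear molecule, 1 cut → 2 fragments:
  1–151 → 151 bp
  152–217 → 66 bp
Sorted largest to smallest: 151, 66 bp.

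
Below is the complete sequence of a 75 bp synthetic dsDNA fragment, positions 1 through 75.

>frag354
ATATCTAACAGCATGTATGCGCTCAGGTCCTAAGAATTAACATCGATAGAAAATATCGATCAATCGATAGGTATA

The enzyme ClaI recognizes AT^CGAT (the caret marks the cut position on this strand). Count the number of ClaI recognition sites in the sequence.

ATCGAT occurs starting at positions 42, 55, 63.
ClaI cuts at 3 sites.

3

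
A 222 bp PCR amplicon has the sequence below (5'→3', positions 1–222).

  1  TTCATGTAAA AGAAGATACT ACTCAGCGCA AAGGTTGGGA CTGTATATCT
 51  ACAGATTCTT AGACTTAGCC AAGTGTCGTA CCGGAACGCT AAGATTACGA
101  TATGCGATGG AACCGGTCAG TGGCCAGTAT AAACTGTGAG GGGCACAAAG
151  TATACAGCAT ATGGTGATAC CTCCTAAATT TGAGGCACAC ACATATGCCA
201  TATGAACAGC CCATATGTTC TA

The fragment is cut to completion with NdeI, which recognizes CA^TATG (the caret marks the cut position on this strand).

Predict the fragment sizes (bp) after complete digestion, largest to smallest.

159, 34, 13, 9, 7 bp

NdeI sites (CATATG) start at positions 158, 192, 199, 212.
NdeI cuts after base 2 of each site, so after positions 159, 193, 200, 213.
Linear molecule, 4 cuts → 5 fragments:
  1–159 → 159 bp
  160–193 → 34 bp
  194–200 → 7 bp
  201–213 → 13 bp
  214–222 → 9 bp
Sorted largest to smallest: 159, 34, 13, 9, 7 bp.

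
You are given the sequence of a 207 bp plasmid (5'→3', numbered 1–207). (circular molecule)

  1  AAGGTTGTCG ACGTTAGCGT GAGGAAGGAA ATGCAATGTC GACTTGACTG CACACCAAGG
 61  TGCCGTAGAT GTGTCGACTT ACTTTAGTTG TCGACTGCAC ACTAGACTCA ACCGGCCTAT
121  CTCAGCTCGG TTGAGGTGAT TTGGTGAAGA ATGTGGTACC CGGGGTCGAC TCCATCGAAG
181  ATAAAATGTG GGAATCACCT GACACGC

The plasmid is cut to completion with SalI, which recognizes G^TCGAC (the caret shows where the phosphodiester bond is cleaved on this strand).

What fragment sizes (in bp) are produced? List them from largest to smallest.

75, 49, 35, 31, 17 bp

SalI sites (GTCGAC) start at positions 7, 38, 73, 90, 165.
SalI cuts after the first base of each site, so after positions 7, 38, 73, 90, 165.
Circular molecule, 5 cuts → 5 fragments:
  8–38 → 31 bp
  39–73 → 35 bp
  74–90 → 17 bp
  91–165 → 75 bp
  166–207 then 1–7 → 42 + 7 = 49 bp
Sorted largest to smallest: 75, 49, 35, 31, 17 bp.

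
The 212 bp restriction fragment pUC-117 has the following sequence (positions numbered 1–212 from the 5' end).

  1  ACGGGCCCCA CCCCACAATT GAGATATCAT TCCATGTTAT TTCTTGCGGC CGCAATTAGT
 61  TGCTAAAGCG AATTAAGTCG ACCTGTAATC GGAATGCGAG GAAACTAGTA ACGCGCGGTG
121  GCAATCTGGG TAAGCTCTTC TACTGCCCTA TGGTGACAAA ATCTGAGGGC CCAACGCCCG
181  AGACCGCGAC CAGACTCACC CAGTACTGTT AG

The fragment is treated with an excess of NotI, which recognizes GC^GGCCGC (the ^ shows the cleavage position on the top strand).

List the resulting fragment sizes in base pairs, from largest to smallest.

The NotI site (GCGGCCGC) starts at position 46.
NotI cuts after base 2 of each site, so after position 47.
Linear molecule, 1 cut → 2 fragments:
  1–47 → 47 bp
  48–212 → 165 bp
Sorted largest to smallest: 165, 47 bp.

165, 47 bp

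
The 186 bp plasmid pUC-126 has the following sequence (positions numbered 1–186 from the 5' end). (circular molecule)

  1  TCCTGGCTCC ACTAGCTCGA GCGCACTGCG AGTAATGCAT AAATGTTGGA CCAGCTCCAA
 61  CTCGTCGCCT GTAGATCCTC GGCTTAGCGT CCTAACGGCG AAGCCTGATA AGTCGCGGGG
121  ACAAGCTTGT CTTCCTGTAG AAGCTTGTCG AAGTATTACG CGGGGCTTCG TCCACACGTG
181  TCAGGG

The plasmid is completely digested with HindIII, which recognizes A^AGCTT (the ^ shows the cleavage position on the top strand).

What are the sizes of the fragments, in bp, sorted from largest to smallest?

168, 18 bp

HindIII sites (AAGCTT) start at positions 123, 141.
HindIII cuts after the first base of each site, so after positions 123, 141.
Circular molecule, 2 cuts → 2 fragments:
  124–141 → 18 bp
  142–186 then 1–123 → 45 + 123 = 168 bp
Sorted largest to smallest: 168, 18 bp.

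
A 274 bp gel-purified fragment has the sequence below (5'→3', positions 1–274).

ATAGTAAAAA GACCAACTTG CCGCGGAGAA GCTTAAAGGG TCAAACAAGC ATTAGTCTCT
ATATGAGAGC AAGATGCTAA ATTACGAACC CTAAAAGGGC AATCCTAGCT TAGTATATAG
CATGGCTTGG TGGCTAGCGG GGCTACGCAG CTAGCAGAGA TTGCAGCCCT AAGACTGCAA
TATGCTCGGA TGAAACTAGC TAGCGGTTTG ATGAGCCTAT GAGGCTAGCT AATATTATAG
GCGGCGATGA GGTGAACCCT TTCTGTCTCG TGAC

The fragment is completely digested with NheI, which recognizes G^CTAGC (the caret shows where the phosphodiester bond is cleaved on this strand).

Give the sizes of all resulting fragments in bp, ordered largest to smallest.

133, 50, 49, 25, 17 bp

NheI sites (GCTAGC) start at positions 133, 150, 199, 224.
NheI cuts after the first base of each site, so after positions 133, 150, 199, 224.
Linear molecule, 4 cuts → 5 fragments:
  1–133 → 133 bp
  134–150 → 17 bp
  151–199 → 49 bp
  200–224 → 25 bp
  225–274 → 50 bp
Sorted largest to smallest: 133, 50, 49, 25, 17 bp.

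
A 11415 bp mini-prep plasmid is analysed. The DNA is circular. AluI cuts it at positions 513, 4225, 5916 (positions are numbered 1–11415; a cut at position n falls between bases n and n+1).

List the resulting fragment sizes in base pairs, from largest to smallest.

6012, 3712, 1691 bp

Circular molecule, 3 cuts → 3 fragments:
  4225 − 513 = 3712 bp
  5916 − 4225 = 1691 bp
  wrap: 11415 − 5916 + 513 = 6012 bp
Sorted largest to smallest: 6012, 3712, 1691 bp.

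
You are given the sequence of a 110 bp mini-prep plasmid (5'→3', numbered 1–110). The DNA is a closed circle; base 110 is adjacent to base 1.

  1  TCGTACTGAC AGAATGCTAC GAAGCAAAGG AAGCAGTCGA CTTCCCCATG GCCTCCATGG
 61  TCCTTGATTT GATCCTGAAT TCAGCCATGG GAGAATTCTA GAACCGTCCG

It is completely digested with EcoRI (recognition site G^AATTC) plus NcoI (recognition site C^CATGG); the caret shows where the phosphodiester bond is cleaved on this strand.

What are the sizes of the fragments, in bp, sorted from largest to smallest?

63, 22, 9, 8, 8 bp

EcoRI sites (GAATTC) start at positions 77, 93.
EcoRI cuts after the first base of each site, so after positions 77, 93.
NcoI sites (CCATGG) start at positions 46, 55, 85.
NcoI cuts after the first base of each site, so after positions 46, 55, 85.
Combined cut positions: 46, 55, 77, 85, 93.
Circular molecule, 5 cuts → 5 fragments:
  47–55 → 9 bp
  56–77 → 22 bp
  78–85 → 8 bp
  86–93 → 8 bp
  94–110 then 1–46 → 17 + 46 = 63 bp
Sorted largest to smallest: 63, 22, 9, 8, 8 bp.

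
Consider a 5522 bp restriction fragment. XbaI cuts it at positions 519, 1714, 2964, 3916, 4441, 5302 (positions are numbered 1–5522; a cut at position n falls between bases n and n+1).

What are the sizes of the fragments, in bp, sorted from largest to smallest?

Linear molecule, 6 cuts → 7 fragments:
  519 − 0 = 519 bp
  1714 − 519 = 1195 bp
  2964 − 1714 = 1250 bp
  3916 − 2964 = 952 bp
  4441 − 3916 = 525 bp
  5302 − 4441 = 861 bp
  5522 − 5302 = 220 bp
Sorted largest to smallest: 1250, 1195, 952, 861, 525, 519, 220 bp.

1250, 1195, 952, 861, 525, 519, 220 bp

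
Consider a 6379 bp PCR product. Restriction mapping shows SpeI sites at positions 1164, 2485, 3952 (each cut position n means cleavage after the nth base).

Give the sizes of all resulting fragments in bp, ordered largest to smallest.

2427, 1467, 1321, 1164 bp

Linear molecule, 3 cuts → 4 fragments:
  1164 − 0 = 1164 bp
  2485 − 1164 = 1321 bp
  3952 − 2485 = 1467 bp
  6379 − 3952 = 2427 bp
Sorted largest to smallest: 2427, 1467, 1321, 1164 bp.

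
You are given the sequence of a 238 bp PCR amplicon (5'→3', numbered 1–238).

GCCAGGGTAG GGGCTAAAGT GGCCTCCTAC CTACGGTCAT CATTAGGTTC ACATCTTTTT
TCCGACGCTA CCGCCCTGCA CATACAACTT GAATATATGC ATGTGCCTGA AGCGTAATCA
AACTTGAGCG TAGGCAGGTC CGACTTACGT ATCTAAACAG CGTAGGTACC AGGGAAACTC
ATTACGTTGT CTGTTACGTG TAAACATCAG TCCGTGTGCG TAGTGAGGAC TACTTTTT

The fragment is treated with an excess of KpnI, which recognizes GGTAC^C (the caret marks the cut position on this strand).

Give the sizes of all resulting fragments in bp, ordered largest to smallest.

169, 69 bp

The KpnI site (GGTACC) starts at position 165.
KpnI cuts after base 5 of each site (before the last base), so after position 169.
Linear molecule, 1 cut → 2 fragments:
  1–169 → 169 bp
  170–238 → 69 bp
Sorted largest to smallest: 169, 69 bp.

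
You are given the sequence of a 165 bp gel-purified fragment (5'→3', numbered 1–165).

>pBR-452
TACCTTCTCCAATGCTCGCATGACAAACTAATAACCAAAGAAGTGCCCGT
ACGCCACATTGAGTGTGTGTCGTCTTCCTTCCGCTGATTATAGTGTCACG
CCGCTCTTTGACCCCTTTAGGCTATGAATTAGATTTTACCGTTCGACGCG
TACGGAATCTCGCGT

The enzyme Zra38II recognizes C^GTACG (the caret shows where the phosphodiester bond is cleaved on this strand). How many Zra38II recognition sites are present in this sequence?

CGTACG occurs starting at positions 48, 149.
Zra38II cuts at 2 sites.

2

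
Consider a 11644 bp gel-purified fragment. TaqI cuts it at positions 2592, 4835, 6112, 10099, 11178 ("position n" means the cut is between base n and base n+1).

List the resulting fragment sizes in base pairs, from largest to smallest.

Linear molecule, 5 cuts → 6 fragments:
  2592 − 0 = 2592 bp
  4835 − 2592 = 2243 bp
  6112 − 4835 = 1277 bp
  10099 − 6112 = 3987 bp
  11178 − 10099 = 1079 bp
  11644 − 11178 = 466 bp
Sorted largest to smallest: 3987, 2592, 2243, 1277, 1079, 466 bp.

3987, 2592, 2243, 1277, 1079, 466 bp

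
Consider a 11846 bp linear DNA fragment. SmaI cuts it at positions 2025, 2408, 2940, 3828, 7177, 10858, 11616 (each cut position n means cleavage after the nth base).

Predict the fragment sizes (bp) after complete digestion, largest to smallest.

3681, 3349, 2025, 888, 758, 532, 383, 230 bp

Linear molecule, 7 cuts → 8 fragments:
  2025 − 0 = 2025 bp
  2408 − 2025 = 383 bp
  2940 − 2408 = 532 bp
  3828 − 2940 = 888 bp
  7177 − 3828 = 3349 bp
  10858 − 7177 = 3681 bp
  11616 − 10858 = 758 bp
  11846 − 11616 = 230 bp
Sorted largest to smallest: 3681, 3349, 2025, 888, 758, 532, 383, 230 bp.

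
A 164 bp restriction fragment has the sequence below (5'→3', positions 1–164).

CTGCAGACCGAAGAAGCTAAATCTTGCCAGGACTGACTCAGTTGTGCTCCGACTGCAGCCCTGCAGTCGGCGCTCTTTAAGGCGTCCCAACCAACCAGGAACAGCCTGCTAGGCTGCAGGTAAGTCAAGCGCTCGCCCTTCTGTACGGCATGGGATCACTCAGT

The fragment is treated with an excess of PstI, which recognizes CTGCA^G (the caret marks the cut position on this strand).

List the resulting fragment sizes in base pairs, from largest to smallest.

PstI sites (CTGCAG) start at positions 1, 53, 61, 114.
PstI cuts after base 5 of each site (before the last base), so after positions 5, 57, 65, 118.
Linear molecule, 4 cuts → 5 fragments:
  1–5 → 5 bp
  6–57 → 52 bp
  58–65 → 8 bp
  66–118 → 53 bp
  119–164 → 46 bp
Sorted largest to smallest: 53, 52, 46, 8, 5 bp.

53, 52, 46, 8, 5 bp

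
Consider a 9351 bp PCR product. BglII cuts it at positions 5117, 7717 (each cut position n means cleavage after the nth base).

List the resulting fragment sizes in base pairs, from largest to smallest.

5117, 2600, 1634 bp

Linear molecule, 2 cuts → 3 fragments:
  5117 − 0 = 5117 bp
  7717 − 5117 = 2600 bp
  9351 − 7717 = 1634 bp
Sorted largest to smallest: 5117, 2600, 1634 bp.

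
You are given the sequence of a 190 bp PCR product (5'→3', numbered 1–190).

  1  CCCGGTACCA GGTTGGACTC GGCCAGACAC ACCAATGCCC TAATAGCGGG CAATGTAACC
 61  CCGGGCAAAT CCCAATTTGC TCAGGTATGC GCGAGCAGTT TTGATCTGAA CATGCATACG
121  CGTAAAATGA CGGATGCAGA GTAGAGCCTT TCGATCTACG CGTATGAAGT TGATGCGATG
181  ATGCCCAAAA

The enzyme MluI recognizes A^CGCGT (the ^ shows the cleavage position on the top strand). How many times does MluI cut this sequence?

ACGCGT occurs starting at positions 118, 158.
MluI cuts at 2 sites.

2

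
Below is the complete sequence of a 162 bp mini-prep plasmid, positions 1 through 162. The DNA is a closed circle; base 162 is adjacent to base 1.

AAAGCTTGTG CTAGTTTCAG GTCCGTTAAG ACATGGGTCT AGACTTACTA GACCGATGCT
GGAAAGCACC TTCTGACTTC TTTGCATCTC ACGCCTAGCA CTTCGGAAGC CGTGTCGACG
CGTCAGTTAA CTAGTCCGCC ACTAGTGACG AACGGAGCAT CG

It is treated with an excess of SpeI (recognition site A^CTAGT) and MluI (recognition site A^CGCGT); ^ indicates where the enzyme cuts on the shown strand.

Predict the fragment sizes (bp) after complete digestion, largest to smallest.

139, 12, 11 bp

SpeI sites (ACTAGT) start at positions 130, 141.
SpeI cuts after the first base of each site, so after positions 130, 141.
The MluI site (ACGCGT) starts at position 118.
MluI cuts after the first base of each site, so after position 118.
Combined cut positions: 118, 130, 141.
Circular molecule, 3 cuts → 3 fragments:
  119–130 → 12 bp
  131–141 → 11 bp
  142–162 then 1–118 → 21 + 118 = 139 bp
Sorted largest to smallest: 139, 12, 11 bp.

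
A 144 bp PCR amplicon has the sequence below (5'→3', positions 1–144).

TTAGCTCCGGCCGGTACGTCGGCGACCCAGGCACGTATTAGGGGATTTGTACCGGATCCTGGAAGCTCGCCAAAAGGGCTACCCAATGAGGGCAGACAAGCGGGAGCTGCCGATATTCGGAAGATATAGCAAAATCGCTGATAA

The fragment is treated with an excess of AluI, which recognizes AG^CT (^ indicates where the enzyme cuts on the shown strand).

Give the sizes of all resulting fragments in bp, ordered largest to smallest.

AluI sites (AGCT) start at positions 3, 64, 105.
AluI cuts after base 2 of each site, so after positions 4, 65, 106.
Linear molecule, 3 cuts → 4 fragments:
  1–4 → 4 bp
  5–65 → 61 bp
  66–106 → 41 bp
  107–144 → 38 bp
Sorted largest to smallest: 61, 41, 38, 4 bp.

61, 41, 38, 4 bp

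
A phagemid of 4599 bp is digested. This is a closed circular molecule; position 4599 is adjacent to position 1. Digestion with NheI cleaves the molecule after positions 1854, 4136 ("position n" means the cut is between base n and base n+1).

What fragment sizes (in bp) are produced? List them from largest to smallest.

2317, 2282 bp

Circular molecule, 2 cuts → 2 fragments:
  4136 − 1854 = 2282 bp
  wrap: 4599 − 4136 + 1854 = 2317 bp
Sorted largest to smallest: 2317, 2282 bp.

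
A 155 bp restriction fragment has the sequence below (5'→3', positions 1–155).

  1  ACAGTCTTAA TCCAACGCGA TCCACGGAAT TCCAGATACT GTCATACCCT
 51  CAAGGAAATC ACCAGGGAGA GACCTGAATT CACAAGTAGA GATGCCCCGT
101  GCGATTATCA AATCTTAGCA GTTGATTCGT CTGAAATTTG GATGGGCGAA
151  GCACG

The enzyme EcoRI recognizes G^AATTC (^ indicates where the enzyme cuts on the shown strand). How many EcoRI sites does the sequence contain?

GAATTC occurs starting at positions 27, 76.
EcoRI cuts at 2 sites.

2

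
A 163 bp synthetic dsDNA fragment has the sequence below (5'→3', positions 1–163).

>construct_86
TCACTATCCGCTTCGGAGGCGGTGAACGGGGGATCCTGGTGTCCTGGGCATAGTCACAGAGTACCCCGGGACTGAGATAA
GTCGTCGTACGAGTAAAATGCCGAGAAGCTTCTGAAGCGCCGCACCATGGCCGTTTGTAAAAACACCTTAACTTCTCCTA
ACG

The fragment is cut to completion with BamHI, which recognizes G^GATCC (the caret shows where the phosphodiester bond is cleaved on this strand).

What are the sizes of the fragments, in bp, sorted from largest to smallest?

132, 31 bp

The BamHI site (GGATCC) starts at position 31.
BamHI cuts after the first base of each site, so after position 31.
Linear molecule, 1 cut → 2 fragments:
  1–31 → 31 bp
  32–163 → 132 bp
Sorted largest to smallest: 132, 31 bp.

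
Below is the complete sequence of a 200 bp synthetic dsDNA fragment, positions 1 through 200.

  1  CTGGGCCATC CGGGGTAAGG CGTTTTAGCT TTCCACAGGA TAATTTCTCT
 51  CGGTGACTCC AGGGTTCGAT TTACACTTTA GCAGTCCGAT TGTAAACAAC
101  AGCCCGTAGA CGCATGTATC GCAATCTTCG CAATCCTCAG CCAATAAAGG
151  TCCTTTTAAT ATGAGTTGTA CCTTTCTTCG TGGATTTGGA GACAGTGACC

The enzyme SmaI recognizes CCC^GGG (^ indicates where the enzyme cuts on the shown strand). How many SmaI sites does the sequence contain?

No occurrence of CCCGGG is present in the sequence.
SmaI does not cut: 0 sites.

0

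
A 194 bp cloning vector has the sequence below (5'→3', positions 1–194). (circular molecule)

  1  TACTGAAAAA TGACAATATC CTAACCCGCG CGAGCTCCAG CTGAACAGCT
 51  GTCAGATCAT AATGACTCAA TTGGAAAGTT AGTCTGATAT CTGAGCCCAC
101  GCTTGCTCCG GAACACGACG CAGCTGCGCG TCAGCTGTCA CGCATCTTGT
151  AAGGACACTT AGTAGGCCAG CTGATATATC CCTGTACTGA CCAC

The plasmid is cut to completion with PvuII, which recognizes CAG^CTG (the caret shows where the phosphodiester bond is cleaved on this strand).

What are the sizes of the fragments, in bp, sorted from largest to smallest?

PvuII sites (CAGCTG) start at positions 38, 46, 121, 132, 168.
PvuII cuts after base 3 of each site, so after positions 40, 48, 123, 134, 170.
Circular molecule, 5 cuts → 5 fragments:
  41–48 → 8 bp
  49–123 → 75 bp
  124–134 → 11 bp
  135–170 → 36 bp
  171–194 then 1–40 → 24 + 40 = 64 bp
Sorted largest to smallest: 75, 64, 36, 11, 8 bp.

75, 64, 36, 11, 8 bp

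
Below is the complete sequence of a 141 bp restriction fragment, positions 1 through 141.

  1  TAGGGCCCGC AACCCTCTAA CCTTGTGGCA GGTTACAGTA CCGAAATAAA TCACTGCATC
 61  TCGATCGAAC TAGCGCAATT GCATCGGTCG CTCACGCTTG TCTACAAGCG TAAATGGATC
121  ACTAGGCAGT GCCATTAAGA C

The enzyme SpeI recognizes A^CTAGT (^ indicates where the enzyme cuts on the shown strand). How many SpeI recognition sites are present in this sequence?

No occurrence of ACTAGT is present in the sequence.
SpeI does not cut: 0 sites.

0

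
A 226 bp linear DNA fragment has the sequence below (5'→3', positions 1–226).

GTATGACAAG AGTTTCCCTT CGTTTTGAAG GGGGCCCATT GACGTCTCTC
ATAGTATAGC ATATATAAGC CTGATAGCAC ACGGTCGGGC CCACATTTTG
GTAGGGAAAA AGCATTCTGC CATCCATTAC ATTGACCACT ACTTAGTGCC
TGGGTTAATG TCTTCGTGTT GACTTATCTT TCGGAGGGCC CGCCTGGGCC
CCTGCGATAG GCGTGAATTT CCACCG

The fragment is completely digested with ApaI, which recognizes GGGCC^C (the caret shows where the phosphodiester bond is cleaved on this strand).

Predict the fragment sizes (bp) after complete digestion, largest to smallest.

99, 55, 36, 26, 10 bp

ApaI sites (GGGCCC) start at positions 32, 87, 186, 196.
ApaI cuts after base 5 of each site (before the last base), so after positions 36, 91, 190, 200.
Linear molecule, 4 cuts → 5 fragments:
  1–36 → 36 bp
  37–91 → 55 bp
  92–190 → 99 bp
  191–200 → 10 bp
  201–226 → 26 bp
Sorted largest to smallest: 99, 55, 36, 26, 10 bp.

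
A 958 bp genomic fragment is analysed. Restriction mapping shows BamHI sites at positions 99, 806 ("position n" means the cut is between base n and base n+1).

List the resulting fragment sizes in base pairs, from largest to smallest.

707, 152, 99 bp

Linear molecule, 2 cuts → 3 fragments:
  99 − 0 = 99 bp
  806 − 99 = 707 bp
  958 − 806 = 152 bp
Sorted largest to smallest: 707, 152, 99 bp.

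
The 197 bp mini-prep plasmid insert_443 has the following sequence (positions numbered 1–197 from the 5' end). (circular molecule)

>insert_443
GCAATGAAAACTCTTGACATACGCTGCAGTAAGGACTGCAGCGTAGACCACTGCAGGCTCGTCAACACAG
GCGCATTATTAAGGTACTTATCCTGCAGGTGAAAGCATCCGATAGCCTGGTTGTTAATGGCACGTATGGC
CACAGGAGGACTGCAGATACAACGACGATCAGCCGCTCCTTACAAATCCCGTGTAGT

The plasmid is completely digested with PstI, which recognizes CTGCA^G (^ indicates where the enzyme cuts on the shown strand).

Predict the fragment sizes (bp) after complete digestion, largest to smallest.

70, 58, 42, 15, 12 bp

PstI sites (CTGCAG) start at positions 24, 36, 51, 93, 151.
PstI cuts after base 5 of each site (before the last base), so after positions 28, 40, 55, 97, 155.
Circular molecule, 5 cuts → 5 fragments:
  29–40 → 12 bp
  41–55 → 15 bp
  56–97 → 42 bp
  98–155 → 58 bp
  156–197 then 1–28 → 42 + 28 = 70 bp
Sorted largest to smallest: 70, 58, 42, 15, 12 bp.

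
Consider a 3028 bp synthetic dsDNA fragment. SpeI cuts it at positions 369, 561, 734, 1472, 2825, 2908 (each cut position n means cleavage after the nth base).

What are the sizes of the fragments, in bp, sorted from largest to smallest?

1353, 738, 369, 192, 173, 120, 83 bp

Linear molecule, 6 cuts → 7 fragments:
  369 − 0 = 369 bp
  561 − 369 = 192 bp
  734 − 561 = 173 bp
  1472 − 734 = 738 bp
  2825 − 1472 = 1353 bp
  2908 − 2825 = 83 bp
  3028 − 2908 = 120 bp
Sorted largest to smallest: 1353, 738, 369, 192, 173, 120, 83 bp.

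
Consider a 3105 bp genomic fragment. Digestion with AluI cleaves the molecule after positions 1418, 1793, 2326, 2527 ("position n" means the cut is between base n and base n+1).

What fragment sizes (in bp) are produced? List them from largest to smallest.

Linear molecule, 4 cuts → 5 fragments:
  1418 − 0 = 1418 bp
  1793 − 1418 = 375 bp
  2326 − 1793 = 533 bp
  2527 − 2326 = 201 bp
  3105 − 2527 = 578 bp
Sorted largest to smallest: 1418, 578, 533, 375, 201 bp.

1418, 578, 533, 375, 201 bp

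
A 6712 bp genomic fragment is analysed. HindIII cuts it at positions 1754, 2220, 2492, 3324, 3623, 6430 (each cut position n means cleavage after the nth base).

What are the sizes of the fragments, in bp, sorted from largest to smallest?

Linear molecule, 6 cuts → 7 fragments:
  1754 − 0 = 1754 bp
  2220 − 1754 = 466 bp
  2492 − 2220 = 272 bp
  3324 − 2492 = 832 bp
  3623 − 3324 = 299 bp
  6430 − 3623 = 2807 bp
  6712 − 6430 = 282 bp
Sorted largest to smallest: 2807, 1754, 832, 466, 299, 282, 272 bp.

2807, 1754, 832, 466, 299, 282, 272 bp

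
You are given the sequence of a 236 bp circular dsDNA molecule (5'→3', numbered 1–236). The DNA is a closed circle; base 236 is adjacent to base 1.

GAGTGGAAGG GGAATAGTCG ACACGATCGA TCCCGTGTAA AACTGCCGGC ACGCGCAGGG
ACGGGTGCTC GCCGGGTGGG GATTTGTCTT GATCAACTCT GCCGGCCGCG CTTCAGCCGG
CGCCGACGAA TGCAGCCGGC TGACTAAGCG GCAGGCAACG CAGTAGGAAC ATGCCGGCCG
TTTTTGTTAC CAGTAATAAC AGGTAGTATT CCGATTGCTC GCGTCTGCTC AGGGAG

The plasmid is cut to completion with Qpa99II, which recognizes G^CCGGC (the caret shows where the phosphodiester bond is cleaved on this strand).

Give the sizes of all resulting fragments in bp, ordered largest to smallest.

108, 56, 38, 19, 15 bp

Qpa99II sites (GCCGGC) start at positions 45, 101, 116, 135, 173.
Qpa99II cuts after the first base of each site, so after positions 45, 101, 116, 135, 173.
Circular molecule, 5 cuts → 5 fragments:
  46–101 → 56 bp
  102–116 → 15 bp
  117–135 → 19 bp
  136–173 → 38 bp
  174–236 then 1–45 → 63 + 45 = 108 bp
Sorted largest to smallest: 108, 56, 38, 19, 15 bp.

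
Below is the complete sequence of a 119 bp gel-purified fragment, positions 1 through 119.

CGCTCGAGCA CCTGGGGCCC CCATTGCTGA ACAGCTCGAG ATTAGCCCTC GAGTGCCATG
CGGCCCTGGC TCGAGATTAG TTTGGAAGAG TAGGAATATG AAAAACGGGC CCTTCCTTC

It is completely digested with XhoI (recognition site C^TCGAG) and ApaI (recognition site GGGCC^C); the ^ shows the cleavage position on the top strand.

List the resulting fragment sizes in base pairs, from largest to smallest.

41, 22, 16, 16, 13, 8, 3 bp

XhoI sites (CTCGAG) start at positions 3, 35, 48, 70.
XhoI cuts after the first base of each site, so after positions 3, 35, 48, 70.
ApaI sites (GGGCCC) start at positions 15, 107.
ApaI cuts after base 5 of each site (before the last base), so after positions 19, 111.
Combined cut positions: 3, 19, 35, 48, 70, 111.
Linear molecule, 6 cuts → 7 fragments:
  1–3 → 3 bp
  4–19 → 16 bp
  20–35 → 16 bp
  36–48 → 13 bp
  49–70 → 22 bp
  71–111 → 41 bp
  112–119 → 8 bp
Sorted largest to smallest: 41, 22, 16, 16, 13, 8, 3 bp.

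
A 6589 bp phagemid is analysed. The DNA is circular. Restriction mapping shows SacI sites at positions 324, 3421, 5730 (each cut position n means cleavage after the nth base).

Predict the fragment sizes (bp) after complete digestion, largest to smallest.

Circular molecule, 3 cuts → 3 fragments:
  3421 − 324 = 3097 bp
  5730 − 3421 = 2309 bp
  wrap: 6589 − 5730 + 324 = 1183 bp
Sorted largest to smallest: 3097, 2309, 1183 bp.

3097, 2309, 1183 bp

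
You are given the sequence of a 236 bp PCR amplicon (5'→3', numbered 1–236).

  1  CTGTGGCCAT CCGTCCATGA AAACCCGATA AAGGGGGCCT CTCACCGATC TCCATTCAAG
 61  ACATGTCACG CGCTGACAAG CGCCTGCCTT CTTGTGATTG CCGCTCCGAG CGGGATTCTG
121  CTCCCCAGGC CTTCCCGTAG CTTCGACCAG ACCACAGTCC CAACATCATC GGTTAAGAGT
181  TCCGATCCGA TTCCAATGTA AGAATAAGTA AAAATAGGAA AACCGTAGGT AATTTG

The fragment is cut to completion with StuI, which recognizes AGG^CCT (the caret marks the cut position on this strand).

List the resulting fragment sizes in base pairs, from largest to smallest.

The StuI site (AGGCCT) starts at position 127.
StuI cuts after base 3 of each site, so after position 129.
Linear molecule, 1 cut → 2 fragments:
  1–129 → 129 bp
  130–236 → 107 bp
Sorted largest to smallest: 129, 107 bp.

129, 107 bp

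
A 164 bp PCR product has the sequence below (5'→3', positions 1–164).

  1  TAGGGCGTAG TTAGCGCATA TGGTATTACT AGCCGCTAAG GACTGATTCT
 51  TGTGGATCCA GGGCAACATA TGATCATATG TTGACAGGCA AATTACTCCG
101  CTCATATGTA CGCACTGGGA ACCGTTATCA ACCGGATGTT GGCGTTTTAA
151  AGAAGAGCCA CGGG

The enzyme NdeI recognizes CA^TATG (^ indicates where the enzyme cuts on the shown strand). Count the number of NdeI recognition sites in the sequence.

CATATG occurs starting at positions 17, 67, 75, 103.
NdeI cuts at 4 sites.

4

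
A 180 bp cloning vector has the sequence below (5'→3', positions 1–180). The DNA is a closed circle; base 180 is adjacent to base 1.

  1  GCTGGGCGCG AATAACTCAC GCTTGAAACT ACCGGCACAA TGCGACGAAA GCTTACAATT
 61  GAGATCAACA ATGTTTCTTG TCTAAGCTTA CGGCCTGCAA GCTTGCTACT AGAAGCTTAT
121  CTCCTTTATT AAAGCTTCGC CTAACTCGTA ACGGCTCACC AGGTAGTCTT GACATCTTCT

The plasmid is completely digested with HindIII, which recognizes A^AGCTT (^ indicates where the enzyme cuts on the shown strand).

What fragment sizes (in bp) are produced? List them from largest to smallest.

HindIII sites (AAGCTT) start at positions 49, 84, 99, 113, 132.
HindIII cuts after the first base of each site, so after positions 49, 84, 99, 113, 132.
Circular molecule, 5 cuts → 5 fragments:
  50–84 → 35 bp
  85–99 → 15 bp
  100–113 → 14 bp
  114–132 → 19 bp
  133–180 then 1–49 → 48 + 49 = 97 bp
Sorted largest to smallest: 97, 35, 19, 15, 14 bp.

97, 35, 19, 15, 14 bp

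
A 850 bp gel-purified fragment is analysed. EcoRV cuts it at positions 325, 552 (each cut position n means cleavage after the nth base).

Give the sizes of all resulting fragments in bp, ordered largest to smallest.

325, 298, 227 bp

Linear molecule, 2 cuts → 3 fragments:
  325 − 0 = 325 bp
  552 − 325 = 227 bp
  850 − 552 = 298 bp
Sorted largest to smallest: 325, 298, 227 bp.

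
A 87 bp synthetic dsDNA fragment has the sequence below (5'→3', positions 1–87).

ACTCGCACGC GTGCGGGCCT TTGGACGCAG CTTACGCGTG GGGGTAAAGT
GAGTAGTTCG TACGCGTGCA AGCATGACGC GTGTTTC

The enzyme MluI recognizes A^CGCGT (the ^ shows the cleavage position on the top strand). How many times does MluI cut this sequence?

4

ACGCGT occurs starting at positions 7, 34, 62, 77.
MluI cuts at 4 sites.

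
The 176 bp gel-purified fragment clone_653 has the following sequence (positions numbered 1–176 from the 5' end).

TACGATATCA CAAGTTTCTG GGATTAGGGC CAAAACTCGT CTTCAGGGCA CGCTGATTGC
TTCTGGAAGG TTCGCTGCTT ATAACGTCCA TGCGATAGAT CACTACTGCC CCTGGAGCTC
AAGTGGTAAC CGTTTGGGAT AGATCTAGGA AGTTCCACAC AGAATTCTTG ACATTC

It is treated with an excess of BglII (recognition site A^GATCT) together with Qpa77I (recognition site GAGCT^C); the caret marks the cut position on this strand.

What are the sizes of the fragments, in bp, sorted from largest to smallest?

119, 35, 22 bp

The BglII site (AGATCT) starts at position 141.
BglII cuts after the first base of each site, so after position 141.
The Qpa77I site (GAGCTC) starts at position 115.
Qpa77I cuts after base 5 of each site (before the last base), so after position 119.
Combined cut positions: 119, 141.
Linear molecule, 2 cuts → 3 fragments:
  1–119 → 119 bp
  120–141 → 22 bp
  142–176 → 35 bp
Sorted largest to smallest: 119, 35, 22 bp.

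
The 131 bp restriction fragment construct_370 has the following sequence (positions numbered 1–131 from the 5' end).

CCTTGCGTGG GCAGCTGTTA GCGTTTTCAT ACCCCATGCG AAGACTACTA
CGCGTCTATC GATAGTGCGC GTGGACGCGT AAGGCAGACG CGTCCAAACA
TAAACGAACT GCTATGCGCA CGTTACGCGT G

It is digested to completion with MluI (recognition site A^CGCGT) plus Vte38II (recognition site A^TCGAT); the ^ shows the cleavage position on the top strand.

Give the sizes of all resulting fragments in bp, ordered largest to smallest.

50, 37, 17, 13, 8, 6 bp

MluI sites (ACGCGT) start at positions 50, 75, 88, 125.
MluI cuts after the first base of each site, so after positions 50, 75, 88, 125.
The Vte38II site (ATCGAT) starts at position 58.
Vte38II cuts after the first base of each site, so after position 58.
Combined cut positions: 50, 58, 75, 88, 125.
Linear molecule, 5 cuts → 6 fragments:
  1–50 → 50 bp
  51–58 → 8 bp
  59–75 → 17 bp
  76–88 → 13 bp
  89–125 → 37 bp
  126–131 → 6 bp
Sorted largest to smallest: 50, 37, 17, 13, 8, 6 bp.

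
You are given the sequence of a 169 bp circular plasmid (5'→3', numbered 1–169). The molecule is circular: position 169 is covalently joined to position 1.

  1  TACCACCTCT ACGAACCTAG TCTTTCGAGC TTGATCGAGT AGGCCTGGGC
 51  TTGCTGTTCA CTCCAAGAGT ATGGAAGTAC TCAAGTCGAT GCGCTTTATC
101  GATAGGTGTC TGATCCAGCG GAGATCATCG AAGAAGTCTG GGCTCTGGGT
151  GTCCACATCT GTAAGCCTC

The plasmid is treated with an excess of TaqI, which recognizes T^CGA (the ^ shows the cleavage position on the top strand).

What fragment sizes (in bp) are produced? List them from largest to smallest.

TaqI sites (TCGA) start at positions 25, 35, 86, 99, 128.
TaqI cuts after the first base of each site, so after positions 25, 35, 86, 99, 128.
Circular molecule, 5 cuts → 5 fragments:
  26–35 → 10 bp
  36–86 → 51 bp
  87–99 → 13 bp
  100–128 → 29 bp
  129–169 then 1–25 → 41 + 25 = 66 bp
Sorted largest to smallest: 66, 51, 29, 13, 10 bp.

66, 51, 29, 13, 10 bp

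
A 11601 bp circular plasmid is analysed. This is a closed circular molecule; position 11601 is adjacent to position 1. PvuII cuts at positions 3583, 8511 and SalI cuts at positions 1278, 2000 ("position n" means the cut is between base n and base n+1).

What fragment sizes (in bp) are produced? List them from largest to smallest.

4928, 4368, 1583, 722 bp

Combined cut positions (sorted): 1278, 2000, 3583, 8511.
Circular molecule, 4 cuts → 4 fragments:
  2000 − 1278 = 722 bp
  3583 − 2000 = 1583 bp
  8511 − 3583 = 4928 bp
  wrap: 11601 − 8511 + 1278 = 4368 bp
Sorted largest to smallest: 4928, 4368, 1583, 722 bp.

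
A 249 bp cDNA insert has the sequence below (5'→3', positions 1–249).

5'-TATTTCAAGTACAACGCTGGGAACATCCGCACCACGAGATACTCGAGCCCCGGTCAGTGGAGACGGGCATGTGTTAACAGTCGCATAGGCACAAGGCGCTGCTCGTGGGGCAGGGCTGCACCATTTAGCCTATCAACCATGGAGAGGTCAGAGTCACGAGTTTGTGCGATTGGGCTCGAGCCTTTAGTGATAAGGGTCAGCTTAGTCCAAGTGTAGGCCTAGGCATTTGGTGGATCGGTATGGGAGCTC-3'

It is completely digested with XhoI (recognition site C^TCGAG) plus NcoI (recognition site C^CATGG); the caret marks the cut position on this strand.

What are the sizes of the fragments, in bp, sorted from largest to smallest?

XhoI sites (CTCGAG) start at positions 42, 175.
XhoI cuts after the first base of each site, so after positions 42, 175.
The NcoI site (CCATGG) starts at position 137.
NcoI cuts after the first base of each site, so after position 137.
Combined cut positions: 42, 137, 175.
Linear molecule, 3 cuts → 4 fragments:
  1–42 → 42 bp
  43–137 → 95 bp
  138–175 → 38 bp
  176–249 → 74 bp
Sorted largest to smallest: 95, 74, 42, 38 bp.

95, 74, 42, 38 bp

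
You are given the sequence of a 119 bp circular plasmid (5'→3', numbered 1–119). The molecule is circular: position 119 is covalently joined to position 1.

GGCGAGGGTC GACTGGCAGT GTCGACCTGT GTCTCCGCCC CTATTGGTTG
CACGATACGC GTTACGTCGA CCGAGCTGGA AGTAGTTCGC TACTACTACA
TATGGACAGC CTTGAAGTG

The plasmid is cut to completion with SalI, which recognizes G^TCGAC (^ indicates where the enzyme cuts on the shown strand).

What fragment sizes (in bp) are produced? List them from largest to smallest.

61, 45, 13 bp

SalI sites (GTCGAC) start at positions 8, 21, 66.
SalI cuts after the first base of each site, so after positions 8, 21, 66.
Circular molecule, 3 cuts → 3 fragments:
  9–21 → 13 bp
  22–66 → 45 bp
  67–119 then 1–8 → 53 + 8 = 61 bp
Sorted largest to smallest: 61, 45, 13 bp.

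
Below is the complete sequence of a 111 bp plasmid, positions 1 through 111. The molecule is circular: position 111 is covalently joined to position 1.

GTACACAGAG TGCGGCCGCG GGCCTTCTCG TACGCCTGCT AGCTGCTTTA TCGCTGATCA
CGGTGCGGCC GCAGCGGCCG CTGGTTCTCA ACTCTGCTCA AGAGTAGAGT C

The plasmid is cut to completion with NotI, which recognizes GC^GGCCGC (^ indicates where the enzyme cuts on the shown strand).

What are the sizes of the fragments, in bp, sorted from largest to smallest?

53, 49, 9 bp

NotI sites (GCGGCCGC) start at positions 12, 65, 74.
NotI cuts after base 2 of each site, so after positions 13, 66, 75.
Circular molecule, 3 cuts → 3 fragments:
  14–66 → 53 bp
  67–75 → 9 bp
  76–111 then 1–13 → 36 + 13 = 49 bp
Sorted largest to smallest: 53, 49, 9 bp.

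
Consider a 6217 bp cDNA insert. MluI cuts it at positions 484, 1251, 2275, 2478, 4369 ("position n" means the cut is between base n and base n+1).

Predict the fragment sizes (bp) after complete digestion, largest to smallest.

1891, 1848, 1024, 767, 484, 203 bp

Linear molecule, 5 cuts → 6 fragments:
  484 − 0 = 484 bp
  1251 − 484 = 767 bp
  2275 − 1251 = 1024 bp
  2478 − 2275 = 203 bp
  4369 − 2478 = 1891 bp
  6217 − 4369 = 1848 bp
Sorted largest to smallest: 1891, 1848, 1024, 767, 484, 203 bp.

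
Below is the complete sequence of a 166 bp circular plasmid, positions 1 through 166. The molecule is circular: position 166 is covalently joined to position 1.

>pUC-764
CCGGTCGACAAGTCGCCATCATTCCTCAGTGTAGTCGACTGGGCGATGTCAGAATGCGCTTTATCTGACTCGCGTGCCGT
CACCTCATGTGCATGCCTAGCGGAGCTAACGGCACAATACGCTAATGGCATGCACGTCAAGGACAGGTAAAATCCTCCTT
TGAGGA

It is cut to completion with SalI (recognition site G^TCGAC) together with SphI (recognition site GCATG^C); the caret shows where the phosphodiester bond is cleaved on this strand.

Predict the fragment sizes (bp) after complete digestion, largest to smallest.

SalI sites (GTCGAC) start at positions 4, 34.
SalI cuts after the first base of each site, so after positions 4, 34.
SphI sites (GCATGC) start at positions 91, 128.
SphI cuts after base 5 of each site (before the last base), so after positions 95, 132.
Combined cut positions: 4, 34, 95, 132.
Circular molecule, 4 cuts → 4 fragments:
  5–34 → 30 bp
  35–95 → 61 bp
  96–132 → 37 bp
  133–166 then 1–4 → 34 + 4 = 38 bp
Sorted largest to smallest: 61, 38, 37, 30 bp.

61, 38, 37, 30 bp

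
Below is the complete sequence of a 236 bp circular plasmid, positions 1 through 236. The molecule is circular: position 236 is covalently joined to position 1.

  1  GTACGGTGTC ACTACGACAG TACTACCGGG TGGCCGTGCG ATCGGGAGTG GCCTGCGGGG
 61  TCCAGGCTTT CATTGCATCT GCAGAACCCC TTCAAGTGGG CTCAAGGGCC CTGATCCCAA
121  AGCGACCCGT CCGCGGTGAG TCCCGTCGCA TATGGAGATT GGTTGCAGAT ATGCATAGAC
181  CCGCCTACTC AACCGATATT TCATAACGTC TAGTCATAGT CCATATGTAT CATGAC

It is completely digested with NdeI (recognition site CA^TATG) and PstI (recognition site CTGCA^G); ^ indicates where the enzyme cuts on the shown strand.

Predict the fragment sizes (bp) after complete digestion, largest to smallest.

NdeI sites (CATATG) start at positions 149, 222.
NdeI cuts after base 2 of each site, so after positions 150, 223.
The PstI site (CTGCAG) starts at position 79.
PstI cuts after base 5 of each site (before the last base), so after position 83.
Combined cut positions: 83, 150, 223.
Circular molecule, 3 cuts → 3 fragments:
  84–150 → 67 bp
  151–223 → 73 bp
  224–236 then 1–83 → 13 + 83 = 96 bp
Sorted largest to smallest: 96, 73, 67 bp.

96, 73, 67 bp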